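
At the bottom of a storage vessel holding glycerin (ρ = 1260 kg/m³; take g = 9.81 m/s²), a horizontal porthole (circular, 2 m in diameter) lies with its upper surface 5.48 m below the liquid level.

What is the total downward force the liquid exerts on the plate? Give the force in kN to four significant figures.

F ≈ 212.8 kN

γ = ρg = 1260 × 9.81 / 1000 = 12.3606 kN/m³.
The plate is horizontal, so pressure is uniform at p = γ·h = 12.3606 × 5.48 = 67.7361 kN/m².
A = π(1)² = 3.14159 m².
F = p·A = 67.7361 × 3.14159 = 212.799 kN.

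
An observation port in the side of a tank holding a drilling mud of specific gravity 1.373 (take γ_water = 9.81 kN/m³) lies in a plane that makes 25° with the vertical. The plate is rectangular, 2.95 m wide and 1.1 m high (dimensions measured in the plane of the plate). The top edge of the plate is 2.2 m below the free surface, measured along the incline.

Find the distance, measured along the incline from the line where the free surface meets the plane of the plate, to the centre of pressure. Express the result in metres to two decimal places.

γ = 1.373 × 9.81 = 13.46913 kN/m³.
The plate makes 25° with the vertical, i.e. θ = 90° − 25° = 65° to the horizontal. Measuring y along the incline from the free-surface line, vertical depth h = y·sinθ with sinθ = 0.906308.
The centroid lies 1.1/2 = 0.55 m below the top edge, so y_c = 2.2 + 0.55 = 2.75 m and h_c = 2.75 × 0.906308 = 2.49235 m.
A = 2.95 × 1.1 = 3.245 m².
Resultant F = γ·h_c·A = 13.46913 × 2.49235 × 3.245 = 108.934 kN.
I_c = b·h³/12 = 2.95 × 1.1³/12 = 0.327204 m⁴.
Centre of pressure: y_p = y_c + I_c/(y_c·A) = 2.75 + 0.327204/(2.75 × 3.245) = 2.75 + 0.0366666 = 2.78667 m along the plane.

y_p = 2.79 m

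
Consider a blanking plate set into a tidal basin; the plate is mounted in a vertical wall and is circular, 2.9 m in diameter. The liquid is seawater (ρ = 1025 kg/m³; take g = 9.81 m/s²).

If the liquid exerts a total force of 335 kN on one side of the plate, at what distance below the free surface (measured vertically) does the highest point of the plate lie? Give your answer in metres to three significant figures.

γ = ρg = 1025 × 9.81 / 1000 = 10.05525 kN/m³.
A = π(1.45)² = 6.6052 m².
From F = γ·h_c·A, the centroid depth is h_c = 335/(10.05525 × 6.6052) = 5.04389 m.
The centroid is at the centre, 1.45 m below the top of the plate, so the highest point sits at h_top = 5.04389 − 1.45 = 3.59389 m below the surface.

d_top ≈ 3.59 m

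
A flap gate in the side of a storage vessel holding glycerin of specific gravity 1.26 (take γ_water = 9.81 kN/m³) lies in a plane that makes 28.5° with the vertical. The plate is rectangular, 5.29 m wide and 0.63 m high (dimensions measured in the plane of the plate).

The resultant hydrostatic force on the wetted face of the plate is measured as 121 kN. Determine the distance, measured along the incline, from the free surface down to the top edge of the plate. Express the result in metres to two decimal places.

y_top ≈ 3.03 m

γ = 1.26 × 9.81 = 12.3606 kN/m³.
A = 5.29 × 0.63 = 3.3327 m².
From F = γ·h_c·A, the centroid depth is h_c = 121/(12.3606 × 3.3327) = 2.93731 m.
The plate makes 28.5° with the vertical, i.e. θ = 90° − 28.5° = 61.5° to the horizontal. Measuring y along the incline from the free-surface line, vertical depth h = y·sinθ with sinθ = 0.878817.
Along the incline, y_c = h_c/sinθ = 2.93731/0.878817 = 3.34235 m.
The centroid lies 0.63/2 = 0.315 m below the top edge, so the top edge sits at y_top = 3.34235 − 0.315 = 3.02735 m along the incline.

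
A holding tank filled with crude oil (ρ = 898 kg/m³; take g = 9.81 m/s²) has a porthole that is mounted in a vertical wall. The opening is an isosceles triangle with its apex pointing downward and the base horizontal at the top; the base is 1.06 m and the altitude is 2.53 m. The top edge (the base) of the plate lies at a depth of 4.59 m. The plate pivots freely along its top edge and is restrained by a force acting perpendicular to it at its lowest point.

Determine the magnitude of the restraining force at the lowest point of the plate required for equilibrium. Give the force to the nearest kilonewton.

γ = ρg = 898 × 9.81 / 1000 = 8.80938 kN/m³.
With the apex down, the centroid sits h/3 = 2.53/3 = 0.843333 m below the base (the top edge), so the centroid depth is h_c = 4.59 + 0.843333 = 5.43333 m.
A = ½ × 1.06 × 2.53 = 1.3409 m².
Resultant F = γ·h_c·A = 8.80938 × 5.43333 × 1.3409 = 64.1812 kN.
I_c = b·h³/36 = 1.06 × 2.53³/36 = 0.476831 m⁴.
Centre of pressure: y_p = y_c + I_c/(y_c·A) = 5.43333 + 0.476831/(5.43333 × 1.3409) = 5.43333 + 0.0654488 = 5.49878 m along the plane.
The resultant acts 0.843333 + 0.0654488 = 0.908782 m (along the plate) below the hinge at the top edge, so the moment about the hinge is M = F × 0.908782 = 64.1812 × 0.908782 = 58.3267 kN·m.
A normal force at the bottom, 2.53 m from the hinge, must supply this moment: P = 58.3267/2.53 = 23.054 kN.

P ≈ 23 kN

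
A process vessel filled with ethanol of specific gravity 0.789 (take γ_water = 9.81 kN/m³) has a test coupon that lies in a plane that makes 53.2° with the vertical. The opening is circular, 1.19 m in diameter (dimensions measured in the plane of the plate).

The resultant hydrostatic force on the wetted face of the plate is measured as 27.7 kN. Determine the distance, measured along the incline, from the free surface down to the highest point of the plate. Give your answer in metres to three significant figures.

y_top ≈ 4.78 m

γ = 0.789 × 9.81 = 7.74009 kN/m³.
A = π(0.595)² = 1.1122 m².
From F = γ·h_c·A, the centroid depth is h_c = 27.7/(7.74009 × 1.1122) = 3.21774 m.
The plate makes 53.2° with the vertical, i.e. θ = 90° − 53.2° = 36.8° to the horizontal. Measuring y along the incline from the free-surface line, vertical depth h = y·sinθ with sinθ = 0.599024.
Along the incline, y_c = h_c/sinθ = 3.21774/0.599024 = 5.37164 m.
The centroid is at the centre, 0.595 m below the top of the plate, so the highest point sits at y_top = 5.37164 − 0.595 = 4.77664 m along the incline.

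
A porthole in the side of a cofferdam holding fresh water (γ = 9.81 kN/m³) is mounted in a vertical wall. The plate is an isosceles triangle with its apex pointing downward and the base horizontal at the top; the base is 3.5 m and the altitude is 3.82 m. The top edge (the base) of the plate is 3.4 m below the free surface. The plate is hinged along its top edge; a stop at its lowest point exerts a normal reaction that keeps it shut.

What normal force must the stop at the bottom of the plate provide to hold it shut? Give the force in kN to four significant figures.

P ≈ 116.1 kN

γ = 9.81 kN/m³.
With the apex down, the centroid sits h/3 = 3.82/3 = 1.27333 m below the base (the top edge), so the centroid depth is h_c = 3.4 + 1.27333 = 4.67333 m.
A = ½ × 3.5 × 3.82 = 6.685 m².
Resultant F = γ·h_c·A = 9.81 × 4.67333 × 6.685 = 306.476 kN.
I_c = b·h³/36 = 3.5 × 3.82³/36 = 5.41946 m⁴.
Centre of pressure: y_p = y_c + I_c/(y_c·A) = 4.67333 + 5.41946/(4.67333 × 6.685) = 4.67333 + 0.173472 = 4.8468 m along the plane.
The resultant acts 1.27333 + 0.173472 = 1.4468 m (along the plate) below the hinge at the top edge, so the moment about the hinge is M = F × 1.4468 = 306.476 × 1.4468 = 443.409 kN·m.
A normal force at the bottom, 3.82 m from the hinge, must supply this moment: P = 443.409/3.82 = 116.076 kN.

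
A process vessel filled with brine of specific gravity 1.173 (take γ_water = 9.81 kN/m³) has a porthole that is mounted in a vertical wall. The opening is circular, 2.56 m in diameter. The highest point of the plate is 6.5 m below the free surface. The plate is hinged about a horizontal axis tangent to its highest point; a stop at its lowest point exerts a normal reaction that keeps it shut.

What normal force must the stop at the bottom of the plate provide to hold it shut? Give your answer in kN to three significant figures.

γ = 1.173 × 9.81 = 11.50713 kN/m³.
The centroid is at the centre, 1.28 m below the top of the plate, so the centroid depth is h_c = 6.5 + 1.28 = 7.78 m.
A = π(1.28)² = 5.14719 m².
Resultant F = γ·h_c·A = 11.50713 × 7.78 × 5.14719 = 460.805 kN.
I_c = πr⁴/4 = π × 1.28⁴/4 = 2.10829 m⁴.
Centre of pressure: y_p = y_c + I_c/(y_c·A) = 7.78 + 2.10829/(7.78 × 5.14719) = 7.78 + 0.0526478 = 7.83265 m along the plane.
The resultant acts 1.28 + 0.0526478 = 1.33265 m (along the plate) below the hinge at the top edge, so the moment about the hinge is M = F × 1.33265 = 460.805 × 1.33265 = 614.092 kN·m.
A normal force at the bottom, 2.56 m from the hinge, must supply this moment: P = 614.092/2.56 = 239.88 kN.

P ≈ 240 kN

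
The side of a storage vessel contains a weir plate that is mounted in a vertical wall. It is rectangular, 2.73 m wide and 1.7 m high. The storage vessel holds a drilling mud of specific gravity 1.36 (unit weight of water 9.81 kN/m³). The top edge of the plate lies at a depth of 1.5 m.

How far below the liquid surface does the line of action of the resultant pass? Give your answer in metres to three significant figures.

h_p = 2.45 m

γ = 1.36 × 9.81 = 13.3416 kN/m³.
The centroid lies 1.7/2 = 0.85 m below the top edge, so the centroid depth is h_c = 1.5 + 0.85 = 2.35 m.
A = 2.73 × 1.7 = 4.641 m².
Resultant F = γ·h_c·A = 13.3416 × 2.35 × 4.641 = 145.508 kN.
I_c = b·h³/12 = 2.73 × 1.7³/12 = 1.11771 m⁴.
Centre of pressure: y_p = y_c + I_c/(y_c·A) = 2.35 + 1.11771/(2.35 × 4.641) = 2.35 + 0.102482 = 2.45248 m along the plane.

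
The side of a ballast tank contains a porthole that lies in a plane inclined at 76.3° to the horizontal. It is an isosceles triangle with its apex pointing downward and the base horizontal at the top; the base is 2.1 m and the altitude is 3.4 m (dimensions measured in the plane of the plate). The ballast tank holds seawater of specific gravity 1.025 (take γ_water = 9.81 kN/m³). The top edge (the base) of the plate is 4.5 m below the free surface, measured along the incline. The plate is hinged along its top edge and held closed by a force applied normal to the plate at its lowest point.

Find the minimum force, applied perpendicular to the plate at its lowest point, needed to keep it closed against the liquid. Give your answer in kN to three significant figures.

P ≈ 72.1 kN

γ = 1.025 × 9.81 = 10.05525 kN/m³.
Let θ = 76.3° be the plate's angle to the horizontal; measure y along the incline from where the plane meets the free surface. Vertical depth h = y·sinθ with sinθ = 0.971549.
With the apex down, the centroid sits h/3 = 3.4/3 = 1.13333 m below the base (the top edge), so y_c = 4.5 + 1.13333 = 5.63333 m and h_c = 5.63333 × 0.971549 = 5.47306 m.
A = ½ × 2.1 × 3.4 = 3.57 m².
Resultant F = γ·h_c·A = 10.05525 × 5.47306 × 3.57 = 196.468 kN.
I_c = b·h³/36 = 2.1 × 3.4³/36 = 2.29273 m⁴.
Centre of pressure: y_p = y_c + I_c/(y_c·A) = 5.63333 + 2.29273/(5.63333 × 3.57) = 5.63333 + 0.114004 = 5.74733 m along the plane.
The resultant acts 1.13333 + 0.114004 = 1.24733 m (along the plate) below the hinge at the top edge, so the moment about the hinge is M = F × 1.24733 = 196.468 × 1.24733 = 245.06 kN·m.
A normal force at the bottom, 3.4 m from the hinge, must supply this moment: P = 245.06/3.4 = 72.0765 kN.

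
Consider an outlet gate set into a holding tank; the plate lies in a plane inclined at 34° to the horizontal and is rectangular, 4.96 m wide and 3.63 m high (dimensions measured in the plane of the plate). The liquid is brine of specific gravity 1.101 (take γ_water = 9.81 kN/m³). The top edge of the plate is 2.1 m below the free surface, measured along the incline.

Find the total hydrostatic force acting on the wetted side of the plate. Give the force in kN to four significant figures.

γ = 1.101 × 9.81 = 10.80081 kN/m³.
Let θ = 34° be the plate's angle to the horizontal; measure y along the incline from where the plane meets the free surface. Vertical depth h = y·sinθ with sinθ = 0.559193.
The centroid lies 3.63/2 = 1.815 m below the top edge, so y_c = 2.1 + 1.815 = 3.915 m and h_c = 3.915 × 0.559193 = 2.18924 m.
A = 4.96 × 3.63 = 18.0048 m².
Resultant F = γ·h_c·A = 10.80081 × 2.18924 × 18.0048 = 425.734 kN.

F ≈ 425.7 kN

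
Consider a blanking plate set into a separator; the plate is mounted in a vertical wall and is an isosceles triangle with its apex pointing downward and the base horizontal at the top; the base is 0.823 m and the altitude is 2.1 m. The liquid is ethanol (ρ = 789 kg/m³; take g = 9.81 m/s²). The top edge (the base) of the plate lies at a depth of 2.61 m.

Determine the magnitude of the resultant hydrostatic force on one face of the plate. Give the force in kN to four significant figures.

γ = ρg = 789 × 9.81 / 1000 = 7.74009 kN/m³.
With the apex down, the centroid sits h/3 = 2.1/3 = 0.7 m below the base (the top edge), so the centroid depth is h_c = 2.61 + 0.7 = 3.31 m.
A = ½ × 0.823 × 2.1 = 0.86415 m².
Resultant F = γ·h_c·A = 7.74009 × 3.31 × 0.86415 = 22.1393 kN.

F ≈ 22.14 kN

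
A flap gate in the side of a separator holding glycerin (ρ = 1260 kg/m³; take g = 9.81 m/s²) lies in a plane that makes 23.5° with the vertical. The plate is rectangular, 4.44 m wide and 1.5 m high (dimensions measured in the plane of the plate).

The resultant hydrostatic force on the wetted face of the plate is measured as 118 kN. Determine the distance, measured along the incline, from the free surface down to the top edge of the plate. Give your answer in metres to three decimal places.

γ = ρg = 1260 × 9.81 / 1000 = 12.3606 kN/m³.
A = 4.44 × 1.5 = 6.66 m².
From F = γ·h_c·A, the centroid depth is h_c = 118/(12.3606 × 6.66) = 1.4334 m.
The plate makes 23.5° with the vertical, i.e. θ = 90° − 23.5° = 66.5° to the horizontal. Measuring y along the incline from the free-surface line, vertical depth h = y·sinθ with sinθ = 0.917060.
Along the incline, y_c = h_c/sinθ = 1.4334/0.917060 = 1.56304 m.
The centroid lies 1.5/2 = 0.75 m below the top edge, so the top edge sits at y_top = 1.56304 − 0.75 = 0.81304 m along the incline.

y_top ≈ 0.813 m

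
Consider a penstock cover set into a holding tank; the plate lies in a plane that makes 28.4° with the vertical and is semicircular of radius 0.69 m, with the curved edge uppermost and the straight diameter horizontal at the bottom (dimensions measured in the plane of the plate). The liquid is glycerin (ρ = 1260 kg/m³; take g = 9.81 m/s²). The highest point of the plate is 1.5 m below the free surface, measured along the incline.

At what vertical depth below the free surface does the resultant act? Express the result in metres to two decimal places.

γ = ρg = 1260 × 9.81 / 1000 = 12.3606 kN/m³.
The plate makes 28.4° with the vertical, i.e. θ = 90° − 28.4° = 61.6° to the horizontal. Measuring y along the incline from the free-surface line, vertical depth h = y·sinθ with sinθ = 0.879649.
The centroid lies 4r/(3π) = 0.292845 m above the diameter, so r − 4r/(3π) = 0.69 − 0.292845 = 0.397155 m below the topmost point, so y_c = 1.5 + 0.397155 = 1.89715 m and h_c = 1.89715 × 0.879649 = 1.66883 m.
A = πr²/2 = π × 0.69²/2 = 0.747856 m².
Resultant F = γ·h_c·A = 12.3606 × 1.66883 × 0.747856 = 15.4266 kN.
I_c = (π/8 − 8/(9π))·r⁴ = 0.109757 × 0.69⁴ = 0.0248788 m⁴.
Centre of pressure: y_p = y_c + I_c/(y_c·A) = 1.89715 + 0.0248788/(1.89715 × 0.747856) = 1.89715 + 0.0175352 = 1.91469 m along the plane.
Vertically, h_p = y_p·sinθ = 1.91469 × 0.879649 = 1.68426 m.

h_p = 1.68 m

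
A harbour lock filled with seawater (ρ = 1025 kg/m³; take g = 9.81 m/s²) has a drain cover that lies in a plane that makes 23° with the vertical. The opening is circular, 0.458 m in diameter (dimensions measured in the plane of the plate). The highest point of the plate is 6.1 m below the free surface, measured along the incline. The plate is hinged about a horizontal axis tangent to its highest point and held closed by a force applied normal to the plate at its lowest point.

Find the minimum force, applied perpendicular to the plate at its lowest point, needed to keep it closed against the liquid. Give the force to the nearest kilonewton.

γ = ρg = 1025 × 9.81 / 1000 = 10.05525 kN/m³.
The plate makes 23° with the vertical, i.e. θ = 90° − 23° = 67° to the horizontal. Measuring y along the incline from the free-surface line, vertical depth h = y·sinθ with sinθ = 0.920505.
The centroid is at the centre, 0.229 m below the top of the plate, so y_c = 6.1 + 0.229 = 6.329 m and h_c = 6.329 × 0.920505 = 5.82588 m.
A = π(0.229)² = 0.164748 m².
Resultant F = γ·h_c·A = 10.05525 × 5.82588 × 0.164748 = 9.65105 kN.
I_c = πr⁴/4 = π × 0.229⁴/4 = 0.00215989 m⁴.
Centre of pressure: y_p = y_c + I_c/(y_c·A) = 6.329 + 0.00215989/(6.329 × 0.164748) = 6.329 + 0.00207146 = 6.33107 m along the plane.
The resultant acts 0.229 + 0.00207146 = 0.231071 m (along the plate) below the hinge at the top edge, so the moment about the hinge is M = F × 0.231071 = 9.65105 × 0.231071 = 2.23008 kN·m.
A normal force at the bottom, 0.458 m from the hinge, must supply this moment: P = 2.23008/0.458 = 4.86917 kN.

P ≈ 5 kN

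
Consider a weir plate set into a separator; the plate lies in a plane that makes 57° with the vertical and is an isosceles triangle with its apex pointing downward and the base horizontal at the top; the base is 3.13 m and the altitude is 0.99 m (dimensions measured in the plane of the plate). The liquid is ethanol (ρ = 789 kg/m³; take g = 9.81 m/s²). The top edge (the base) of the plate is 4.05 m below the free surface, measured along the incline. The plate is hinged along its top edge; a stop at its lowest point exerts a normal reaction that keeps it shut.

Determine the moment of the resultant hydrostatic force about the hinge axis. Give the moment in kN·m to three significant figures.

γ = ρg = 789 × 9.81 / 1000 = 7.74009 kN/m³.
The plate makes 57° with the vertical, i.e. θ = 90° − 57° = 33° to the horizontal. Measuring y along the incline from the free-surface line, vertical depth h = y·sinθ with sinθ = 0.544639.
With the apex down, the centroid sits h/3 = 0.99/3 = 0.33 m below the base (the top edge), so y_c = 4.05 + 0.33 = 4.38 m and h_c = 4.38 × 0.544639 = 2.38552 m.
A = ½ × 3.13 × 0.99 = 1.54935 m².
Resultant F = γ·h_c·A = 7.74009 × 2.38552 × 1.54935 = 28.6074 kN.
I_c = b·h³/36 = 3.13 × 0.99³/36 = 0.0843621 m⁴.
Centre of pressure: y_p = y_c + I_c/(y_c·A) = 4.38 + 0.0843621/(4.38 × 1.54935) = 4.38 + 0.0124315 = 4.39243 m along the plane.
The resultant acts 0.33 + 0.0124315 = 0.342431 m (along the plate) below the hinge at the top edge, so the moment about the hinge is M = F × 0.342431 = 28.6074 × 0.342431 = 9.79606 kN·m.

M ≈ 9.80 kN·m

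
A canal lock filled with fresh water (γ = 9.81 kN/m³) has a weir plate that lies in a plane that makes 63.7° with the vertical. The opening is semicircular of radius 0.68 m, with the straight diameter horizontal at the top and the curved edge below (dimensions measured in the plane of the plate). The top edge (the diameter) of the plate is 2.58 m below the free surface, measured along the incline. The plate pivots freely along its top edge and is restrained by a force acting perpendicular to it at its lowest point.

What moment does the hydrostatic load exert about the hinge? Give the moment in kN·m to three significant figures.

M ≈ 2.72 kN·m

γ = 9.81 kN/m³.
The plate makes 63.7° with the vertical, i.e. θ = 90° − 63.7° = 26.3° to the horizontal. Measuring y along the incline from the free-surface line, vertical depth h = y·sinθ with sinθ = 0.443071.
The centroid of a semicircle lies 4r/(3π) = 0.288601 m from the diameter, here below the top edge, so y_c = 2.58 + 0.288601 = 2.8686 m and h_c = 2.8686 × 0.443071 = 1.27099 m.
A = πr²/2 = π × 0.68²/2 = 0.726336 m².
Resultant F = γ·h_c·A = 9.81 × 1.27099 × 0.726336 = 9.05626 kN.
I_c = (π/8 − 8/(9π))·r⁴ = 0.109757 × 0.68⁴ = 0.0234676 m⁴.
Centre of pressure: y_p = y_c + I_c/(y_c·A) = 2.8686 + 0.0234676/(2.8686 × 0.726336) = 2.8686 + 0.0112632 = 2.87986 m along the plane.
The resultant acts 0.288601 + 0.0112632 = 0.299864 m (along the plate) below the hinge at the top edge, so the moment about the hinge is M = F × 0.299864 = 9.05626 × 0.299864 = 2.71565 kN·m.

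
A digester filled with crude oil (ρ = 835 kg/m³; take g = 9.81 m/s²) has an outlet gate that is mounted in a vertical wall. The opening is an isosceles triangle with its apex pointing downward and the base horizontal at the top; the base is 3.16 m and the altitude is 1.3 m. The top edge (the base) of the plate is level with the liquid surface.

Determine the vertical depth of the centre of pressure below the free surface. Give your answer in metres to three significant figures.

γ = ρg = 835 × 9.81 / 1000 = 8.19135 kN/m³.
With the apex down, the centroid sits h/3 = 1.3/3 = 0.433333 m below the base (the top edge), so the centroid depth is h_c = 0.433333 m.
A = ½ × 3.16 × 1.3 = 2.054 m².
Resultant F = γ·h_c·A = 8.19135 × 0.433333 × 2.054 = 7.29084 kN.
I_c = b·h³/36 = 3.16 × 1.3³/36 = 0.192848 m⁴.
Centre of pressure: y_p = y_c + I_c/(y_c·A) = 0.433333 + 0.192848/(0.433333 × 2.054) = 0.433333 + 0.216667 = 0.65 m along the plane.

h_p = 0.650 m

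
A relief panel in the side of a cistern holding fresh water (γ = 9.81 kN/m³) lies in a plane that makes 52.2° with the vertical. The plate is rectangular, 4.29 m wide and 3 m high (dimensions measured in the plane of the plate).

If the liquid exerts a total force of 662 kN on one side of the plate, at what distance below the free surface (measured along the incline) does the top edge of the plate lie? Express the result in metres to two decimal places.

y_top ≈ 7.05 m

γ = 9.81 kN/m³.
A = 4.29 × 3 = 12.87 m².
From F = γ·h_c·A, the centroid depth is h_c = 662/(9.81 × 12.87) = 5.24337 m.
The plate makes 52.2° with the vertical, i.e. θ = 90° − 52.2° = 37.8° to the horizontal. Measuring y along the incline from the free-surface line, vertical depth h = y·sinθ with sinθ = 0.612907.
Along the incline, y_c = h_c/sinθ = 5.24337/0.612907 = 8.55492 m.
The centroid lies 3/2 = 1.5 m below the top edge, so the top edge sits at y_top = 8.55492 − 1.5 = 7.05492 m along the incline.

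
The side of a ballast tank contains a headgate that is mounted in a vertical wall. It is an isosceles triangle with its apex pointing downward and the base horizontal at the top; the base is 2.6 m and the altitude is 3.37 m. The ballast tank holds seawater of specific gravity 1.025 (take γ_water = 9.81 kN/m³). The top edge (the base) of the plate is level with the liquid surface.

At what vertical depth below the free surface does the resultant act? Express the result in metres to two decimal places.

h_p = 1.69 m

γ = 1.025 × 9.81 = 10.05525 kN/m³.
With the apex down, the centroid sits h/3 = 3.37/3 = 1.12333 m below the base (the top edge), so the centroid depth is h_c = 1.12333 m.
A = ½ × 2.6 × 3.37 = 4.381 m².
Resultant F = γ·h_c·A = 10.05525 × 1.12333 × 4.381 = 49.485 kN.
I_c = b·h³/36 = 2.6 × 3.37³/36 = 2.76414 m⁴.
Centre of pressure: y_p = y_c + I_c/(y_c·A) = 1.12333 + 2.76414/(1.12333 × 4.381) = 1.12333 + 0.561668 = 1.685 m along the plane.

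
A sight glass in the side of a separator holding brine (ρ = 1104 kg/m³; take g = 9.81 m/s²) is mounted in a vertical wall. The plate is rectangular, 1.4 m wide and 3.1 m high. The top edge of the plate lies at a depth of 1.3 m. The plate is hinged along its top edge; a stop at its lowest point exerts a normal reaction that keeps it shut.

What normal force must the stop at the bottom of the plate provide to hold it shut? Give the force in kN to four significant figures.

P ≈ 79.12 kN

γ = ρg = 1104 × 9.81 / 1000 = 10.83024 kN/m³.
The centroid lies 3.1/2 = 1.55 m below the top edge, so the centroid depth is h_c = 1.3 + 1.55 = 2.85 m.
A = 1.4 × 3.1 = 4.34 m².
Resultant F = γ·h_c·A = 10.83024 × 2.85 × 4.34 = 133.959 kN.
I_c = b·h³/12 = 1.4 × 3.1³/12 = 3.47562 m⁴.
Centre of pressure: y_p = y_c + I_c/(y_c·A) = 2.85 + 3.47562/(2.85 × 4.34) = 2.85 + 0.280994 = 3.13099 m along the plane.
The resultant acts 1.55 + 0.280994 = 1.83099 m (along the plate) below the hinge at the top edge, so the moment about the hinge is M = F × 1.83099 = 133.959 × 1.83099 = 245.278 kN·m.
A normal force at the bottom, 3.1 m from the hinge, must supply this moment: P = 245.278/3.1 = 79.1219 kN.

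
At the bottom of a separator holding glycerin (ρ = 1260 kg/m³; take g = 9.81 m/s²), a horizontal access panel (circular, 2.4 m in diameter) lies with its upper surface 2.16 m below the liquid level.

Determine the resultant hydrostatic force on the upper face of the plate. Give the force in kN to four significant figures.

γ = ρg = 1260 × 9.81 / 1000 = 12.3606 kN/m³.
The plate is horizontal, so pressure is uniform at p = γ·h = 12.3606 × 2.16 = 26.6989 kN/m².
A = π(1.2)² = 4.52389 m².
F = p·A = 26.6989 × 4.52389 = 120.783 kN.

F ≈ 120.8 kN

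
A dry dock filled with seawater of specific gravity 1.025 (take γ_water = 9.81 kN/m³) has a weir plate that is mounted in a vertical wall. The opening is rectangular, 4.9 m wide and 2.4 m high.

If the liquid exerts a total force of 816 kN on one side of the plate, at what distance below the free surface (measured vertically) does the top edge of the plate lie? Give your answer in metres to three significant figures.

γ = 1.025 × 9.81 = 10.05525 kN/m³.
A = 4.9 × 2.4 = 11.76 m².
From F = γ·h_c·A, the centroid depth is h_c = 816/(10.05525 × 11.76) = 6.90065 m.
The centroid lies 2.4/2 = 1.2 m below the top edge, so the top edge sits at h_top = 6.90065 − 1.2 = 5.70065 m below the surface.

d_top ≈ 5.70 m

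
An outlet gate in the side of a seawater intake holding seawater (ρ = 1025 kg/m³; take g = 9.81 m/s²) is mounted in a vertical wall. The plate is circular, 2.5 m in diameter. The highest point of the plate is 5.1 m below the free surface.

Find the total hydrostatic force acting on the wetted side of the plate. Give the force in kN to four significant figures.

F ≈ 313.4 kN

γ = ρg = 1025 × 9.81 / 1000 = 10.05525 kN/m³.
The centroid is at the centre, 1.25 m below the top of the plate, so the centroid depth is h_c = 5.1 + 1.25 = 6.35 m.
A = π(1.25)² = 4.90874 m².
Resultant F = γ·h_c·A = 10.05525 × 6.35 × 4.90874 = 313.427 kN.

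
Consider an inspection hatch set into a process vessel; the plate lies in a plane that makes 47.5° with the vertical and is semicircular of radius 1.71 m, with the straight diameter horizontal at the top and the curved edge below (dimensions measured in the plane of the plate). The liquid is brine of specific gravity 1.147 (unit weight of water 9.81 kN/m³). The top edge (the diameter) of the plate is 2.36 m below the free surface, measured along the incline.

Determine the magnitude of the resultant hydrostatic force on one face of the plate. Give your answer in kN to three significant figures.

F ≈ 108 kN

γ = 1.147 × 9.81 = 11.25207 kN/m³.
The plate makes 47.5° with the vertical, i.e. θ = 90° − 47.5° = 42.5° to the horizontal. Measuring y along the incline from the free-surface line, vertical depth h = y·sinθ with sinθ = 0.675590.
The centroid of a semicircle lies 4r/(3π) = 0.725747 m from the diameter, here below the top edge, so y_c = 2.36 + 0.725747 = 3.08575 m and h_c = 3.08575 × 0.675590 = 2.0847 m.
A = πr²/2 = π × 1.71²/2 = 4.59317 m².
Resultant F = γ·h_c·A = 11.25207 × 2.0847 × 4.59317 = 107.743 kN.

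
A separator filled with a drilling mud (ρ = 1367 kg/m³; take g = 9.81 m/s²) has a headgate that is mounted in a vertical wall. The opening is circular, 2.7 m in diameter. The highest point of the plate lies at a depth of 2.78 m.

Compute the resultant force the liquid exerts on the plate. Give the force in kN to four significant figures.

γ = ρg = 1367 × 9.81 / 1000 = 13.41027 kN/m³.
The centroid is at the centre, 1.35 m below the top of the plate, so the centroid depth is h_c = 2.78 + 1.35 = 4.13 m.
A = π(1.35)² = 5.72555 m².
Resultant F = γ·h_c·A = 13.41027 × 4.13 × 5.72555 = 317.106 kN.

F ≈ 317.1 kN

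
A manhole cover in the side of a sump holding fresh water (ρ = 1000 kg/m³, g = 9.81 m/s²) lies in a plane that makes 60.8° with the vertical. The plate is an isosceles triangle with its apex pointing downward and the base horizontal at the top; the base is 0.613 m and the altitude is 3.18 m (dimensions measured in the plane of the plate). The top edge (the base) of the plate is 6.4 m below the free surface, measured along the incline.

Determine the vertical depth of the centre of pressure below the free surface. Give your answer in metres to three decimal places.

h_p = 3.676 m

γ = ρg = 1000 × 9.81 = 9810 N/m³ = 9.81 kN/m³.
The plate makes 60.8° with the vertical, i.e. θ = 90° − 60.8° = 29.2° to the horizontal. Measuring y along the incline from the free-surface line, vertical depth h = y·sinθ with sinθ = 0.487860.
With the apex down, the centroid sits h/3 = 3.18/3 = 1.06 m below the base (the top edge), so y_c = 6.4 + 1.06 = 7.46 m and h_c = 7.46 × 0.487860 = 3.63944 m.
A = ½ × 0.613 × 3.18 = 0.97467 m².
Resultant F = γ·h_c·A = 9.81 × 3.63944 × 0.97467 = 34.7986 kN.
I_c = b·h³/36 = 0.613 × 3.18³/36 = 0.54757 m⁴.
Centre of pressure: y_p = y_c + I_c/(y_c·A) = 7.46 + 0.54757/(7.46 × 0.97467) = 7.46 + 0.0753084 = 7.53531 m along the plane.
Vertically, h_p = y_p·sinθ = 7.53531 × 0.487860 = 3.67618 m.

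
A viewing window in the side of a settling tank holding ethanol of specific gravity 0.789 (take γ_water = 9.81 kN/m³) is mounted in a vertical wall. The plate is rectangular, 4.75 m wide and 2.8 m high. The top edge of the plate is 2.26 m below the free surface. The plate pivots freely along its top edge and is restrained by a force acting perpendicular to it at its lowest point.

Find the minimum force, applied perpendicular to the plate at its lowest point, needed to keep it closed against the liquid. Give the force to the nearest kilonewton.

P ≈ 212 kN

γ = 0.789 × 9.81 = 7.74009 kN/m³.
The centroid lies 2.8/2 = 1.4 m below the top edge, so the centroid depth is h_c = 2.26 + 1.4 = 3.66 m.
A = 4.75 × 2.8 = 13.3 m².
Resultant F = γ·h_c·A = 7.74009 × 3.66 × 13.3 = 376.772 kN.
I_c = b·h³/12 = 4.75 × 2.8³/12 = 8.68933 m⁴.
Centre of pressure: y_p = y_c + I_c/(y_c·A) = 3.66 + 8.68933/(3.66 × 13.3) = 3.66 + 0.178506 = 3.83851 m along the plane.
The resultant acts 1.4 + 0.178506 = 1.57851 m (along the plate) below the hinge at the top edge, so the moment about the hinge is M = F × 1.57851 = 376.772 × 1.57851 = 594.738 kN·m.
A normal force at the bottom, 2.8 m from the hinge, must supply this moment: P = 594.738/2.8 = 212.406 kN.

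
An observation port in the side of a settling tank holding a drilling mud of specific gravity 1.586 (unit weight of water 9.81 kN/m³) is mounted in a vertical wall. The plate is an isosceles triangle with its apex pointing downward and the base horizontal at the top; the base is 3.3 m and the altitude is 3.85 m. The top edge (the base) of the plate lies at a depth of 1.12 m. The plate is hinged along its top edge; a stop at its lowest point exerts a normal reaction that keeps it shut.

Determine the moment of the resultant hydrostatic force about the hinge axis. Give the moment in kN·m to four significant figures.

γ = 1.586 × 9.81 = 15.55866 kN/m³.
With the apex down, the centroid sits h/3 = 3.85/3 = 1.28333 m below the base (the top edge), so the centroid depth is h_c = 1.12 + 1.28333 = 2.40333 m.
A = ½ × 3.3 × 3.85 = 6.3525 m².
Resultant F = γ·h_c·A = 15.55866 × 2.40333 × 6.3525 = 237.536 kN.
I_c = b·h³/36 = 3.3 × 3.85³/36 = 5.23111 m⁴.
Centre of pressure: y_p = y_c + I_c/(y_c·A) = 2.40333 + 5.23111/(2.40333 × 6.3525) = 2.40333 + 0.342638 = 2.74597 m along the plane.
The resultant acts 1.28333 + 0.342638 = 1.62597 m (along the plate) below the hinge at the top edge, so the moment about the hinge is M = F × 1.62597 = 237.536 × 1.62597 = 386.226 kN·m.

M ≈ 386.2 kN·m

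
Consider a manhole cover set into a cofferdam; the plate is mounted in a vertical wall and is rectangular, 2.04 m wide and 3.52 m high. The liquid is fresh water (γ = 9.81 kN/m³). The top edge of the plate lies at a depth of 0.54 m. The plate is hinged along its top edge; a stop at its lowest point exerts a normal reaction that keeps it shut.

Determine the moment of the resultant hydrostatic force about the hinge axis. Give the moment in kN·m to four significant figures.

γ = 9.81 kN/m³.
The centroid lies 3.52/2 = 1.76 m below the top edge, so the centroid depth is h_c = 0.54 + 1.76 = 2.3 m.
A = 2.04 × 3.52 = 7.1808 m².
Resultant F = γ·h_c·A = 9.81 × 2.3 × 7.1808 = 162.02 kN.
I_c = b·h³/12 = 2.04 × 3.52³/12 = 7.41442 m⁴.
Centre of pressure: y_p = y_c + I_c/(y_c·A) = 2.3 + 7.41442/(2.3 × 7.1808) = 2.3 + 0.448928 = 2.74893 m along the plane.
The resultant acts 1.76 + 0.448928 = 2.20893 m (along the plate) below the hinge at the top edge, so the moment about the hinge is M = F × 2.20893 = 162.02 × 2.20893 = 357.891 kN·m.

M ≈ 357.9 kN·m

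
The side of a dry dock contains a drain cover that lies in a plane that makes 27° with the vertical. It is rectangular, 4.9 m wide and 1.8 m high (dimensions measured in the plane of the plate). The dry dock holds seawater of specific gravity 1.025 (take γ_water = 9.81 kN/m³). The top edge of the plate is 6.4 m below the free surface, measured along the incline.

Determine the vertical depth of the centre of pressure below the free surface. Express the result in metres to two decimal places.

h_p = 6.54 m

γ = 1.025 × 9.81 = 10.05525 kN/m³.
The plate makes 27° with the vertical, i.e. θ = 90° − 27° = 63° to the horizontal. Measuring y along the incline from the free-surface line, vertical depth h = y·sinθ with sinθ = 0.891007.
The centroid lies 1.8/2 = 0.9 m below the top edge, so y_c = 6.4 + 0.9 = 7.3 m and h_c = 7.3 × 0.891007 = 6.50435 m.
A = 4.9 × 1.8 = 8.82 m².
Resultant F = γ·h_c·A = 10.05525 × 6.50435 × 8.82 = 576.853 kN.
I_c = b·h³/12 = 4.9 × 1.8³/12 = 2.3814 m⁴.
Centre of pressure: y_p = y_c + I_c/(y_c·A) = 7.3 + 2.3814/(7.3 × 8.82) = 7.3 + 0.0369863 = 7.33699 m along the plane.
Vertically, h_p = y_p·sinθ = 7.33699 × 0.891007 = 6.53731 m.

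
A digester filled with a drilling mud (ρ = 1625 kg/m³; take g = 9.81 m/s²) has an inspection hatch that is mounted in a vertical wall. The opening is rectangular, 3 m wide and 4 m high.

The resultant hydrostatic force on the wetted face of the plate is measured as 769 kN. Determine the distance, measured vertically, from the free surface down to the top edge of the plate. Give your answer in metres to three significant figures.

γ = ρg = 1625 × 9.81 / 1000 = 15.94125 kN/m³.
A = 3 × 4 = 12 m².
From F = γ·h_c·A, the centroid depth is h_c = 769/(15.94125 × 12) = 4.01997 m.
The centroid lies 4/2 = 2 m below the top edge, so the top edge sits at h_top = 4.01997 − 2 = 2.01997 m below the surface.

d_top ≈ 2.02 m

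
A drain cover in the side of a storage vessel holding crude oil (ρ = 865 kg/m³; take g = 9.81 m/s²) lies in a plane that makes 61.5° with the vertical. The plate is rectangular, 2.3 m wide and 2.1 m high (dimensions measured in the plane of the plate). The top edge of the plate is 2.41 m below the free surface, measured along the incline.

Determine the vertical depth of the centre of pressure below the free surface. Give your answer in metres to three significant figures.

h_p = 1.70 m

γ = ρg = 865 × 9.81 / 1000 = 8.48565 kN/m³.
The plate makes 61.5° with the vertical, i.e. θ = 90° − 61.5° = 28.5° to the horizontal. Measuring y along the incline from the free-surface line, vertical depth h = y·sinθ with sinθ = 0.477159.
The centroid lies 2.1/2 = 1.05 m below the top edge, so y_c = 2.41 + 1.05 = 3.46 m and h_c = 3.46 × 0.477159 = 1.65097 m.
A = 2.3 × 2.1 = 4.83 m².
Resultant F = γ·h_c·A = 8.48565 × 1.65097 × 4.83 = 67.6661 kN.
I_c = b·h³/12 = 2.3 × 2.1³/12 = 1.77503 m⁴.
Centre of pressure: y_p = y_c + I_c/(y_c·A) = 3.46 + 1.77503/(3.46 × 4.83) = 3.46 + 0.106214 = 3.56621 m along the plane.
Vertically, h_p = y_p·sinθ = 3.56621 × 0.477159 = 1.70165 m.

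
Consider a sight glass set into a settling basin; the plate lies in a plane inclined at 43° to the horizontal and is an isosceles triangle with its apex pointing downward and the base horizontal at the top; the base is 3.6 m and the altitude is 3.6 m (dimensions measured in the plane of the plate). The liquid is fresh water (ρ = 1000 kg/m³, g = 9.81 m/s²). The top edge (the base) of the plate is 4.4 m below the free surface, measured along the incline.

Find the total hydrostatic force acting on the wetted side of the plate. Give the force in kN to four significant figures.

F ≈ 242.8 kN

γ = ρg = 1000 × 9.81 = 9810 N/m³ = 9.81 kN/m³.
Let θ = 43° be the plate's angle to the horizontal; measure y along the incline from where the plane meets the free surface. Vertical depth h = y·sinθ with sinθ = 0.681998.
With the apex down, the centroid sits h/3 = 3.6/3 = 1.2 m below the base (the top edge), so y_c = 4.4 + 1.2 = 5.6 m and h_c = 5.6 × 0.681998 = 3.81919 m.
A = ½ × 3.6 × 3.6 = 6.48 m².
Resultant F = γ·h_c·A = 9.81 × 3.81919 × 6.48 = 242.781 kN.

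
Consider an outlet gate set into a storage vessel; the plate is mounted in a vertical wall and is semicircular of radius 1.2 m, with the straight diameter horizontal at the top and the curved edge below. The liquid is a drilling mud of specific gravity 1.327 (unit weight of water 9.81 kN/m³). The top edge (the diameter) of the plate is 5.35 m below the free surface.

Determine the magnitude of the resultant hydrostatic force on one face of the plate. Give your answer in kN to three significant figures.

γ = 1.327 × 9.81 = 13.01787 kN/m³.
The centroid of a semicircle lies 4r/(3π) = 0.509296 m from the diameter, here below the top edge, so the centroid depth is h_c = 5.35 + 0.509296 = 5.8593 m.
A = πr²/2 = π × 1.2²/2 = 2.26195 m².
Resultant F = γ·h_c·A = 13.01787 × 5.8593 × 2.26195 = 172.532 kN.

F ≈ 173 kN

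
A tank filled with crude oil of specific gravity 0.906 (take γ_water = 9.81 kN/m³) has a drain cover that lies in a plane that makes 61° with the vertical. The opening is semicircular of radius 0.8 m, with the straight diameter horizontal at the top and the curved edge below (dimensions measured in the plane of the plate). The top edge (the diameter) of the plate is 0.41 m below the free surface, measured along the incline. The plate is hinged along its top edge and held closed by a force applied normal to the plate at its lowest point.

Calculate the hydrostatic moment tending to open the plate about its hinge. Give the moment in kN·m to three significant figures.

M ≈ 1.30 kN·m

γ = 0.906 × 9.81 = 8.88786 kN/m³.
The plate makes 61° with the vertical, i.e. θ = 90° − 61° = 29° to the horizontal. Measuring y along the incline from the free-surface line, vertical depth h = y·sinθ with sinθ = 0.484810.
The centroid of a semicircle lies 4r/(3π) = 0.339531 m from the diameter, here below the top edge, so y_c = 0.41 + 0.339531 = 0.749531 m and h_c = 0.749531 × 0.484810 = 0.36338 m.
A = πr²/2 = π × 0.8²/2 = 1.00531 m².
Resultant F = γ·h_c·A = 8.88786 × 0.36338 × 1.00531 = 3.24682 kN.
I_c = (π/8 − 8/(9π))·r⁴ = 0.109757 × 0.8⁴ = 0.0449565 m⁴.
Centre of pressure: y_p = y_c + I_c/(y_c·A) = 0.749531 + 0.0449565/(0.749531 × 1.00531) = 0.749531 + 0.0596627 = 0.809194 m along the plane.
The resultant acts 0.339531 + 0.0596627 = 0.399194 m (along the plate) below the hinge at the top edge, so the moment about the hinge is M = F × 0.399194 = 3.24682 × 0.399194 = 1.29611 kN·m.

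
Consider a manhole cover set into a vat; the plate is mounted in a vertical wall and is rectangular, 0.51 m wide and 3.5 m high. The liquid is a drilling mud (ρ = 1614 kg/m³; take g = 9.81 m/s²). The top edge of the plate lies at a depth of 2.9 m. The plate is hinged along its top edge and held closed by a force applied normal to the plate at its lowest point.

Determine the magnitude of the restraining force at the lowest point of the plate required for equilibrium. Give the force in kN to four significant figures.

P ≈ 73.95 kN

γ = ρg = 1614 × 9.81 / 1000 = 15.83334 kN/m³.
The centroid lies 3.5/2 = 1.75 m below the top edge, so the centroid depth is h_c = 2.9 + 1.75 = 4.65 m.
A = 0.51 × 3.5 = 1.785 m².
Resultant F = γ·h_c·A = 15.83334 × 4.65 × 1.785 = 131.421 kN.
I_c = b·h³/12 = 0.51 × 3.5³/12 = 1.82219 m⁴.
Centre of pressure: y_p = y_c + I_c/(y_c·A) = 4.65 + 1.82219/(4.65 × 1.785) = 4.65 + 0.219534 = 4.86953 m along the plane.
The resultant acts 1.75 + 0.219534 = 1.96953 m (along the plate) below the hinge at the top edge, so the moment about the hinge is M = F × 1.96953 = 131.421 × 1.96953 = 258.838 kN·m.
A normal force at the bottom, 3.5 m from the hinge, must supply this moment: P = 258.838/3.5 = 73.9537 kN.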